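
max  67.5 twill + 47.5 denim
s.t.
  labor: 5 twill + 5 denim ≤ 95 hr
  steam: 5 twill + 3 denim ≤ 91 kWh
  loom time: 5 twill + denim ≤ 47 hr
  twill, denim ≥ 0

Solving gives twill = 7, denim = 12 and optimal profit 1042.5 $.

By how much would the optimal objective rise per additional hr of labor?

8.5

Check each constraint at x*: labor 95/95 (tight); steam 71/91 (slack 20); loom time 47/47 (tight).
By complementary slackness, y = 0 for the non-binding constraint.
Dual feasibility on the basic columns requires 5·y_labor + 5·y_loom time = 67.5, 5·y_labor + 1·y_loom time = 47.5.
→ y_labor = 8.5 and y_loom time = 5.
Shadow price of labor = 8.5.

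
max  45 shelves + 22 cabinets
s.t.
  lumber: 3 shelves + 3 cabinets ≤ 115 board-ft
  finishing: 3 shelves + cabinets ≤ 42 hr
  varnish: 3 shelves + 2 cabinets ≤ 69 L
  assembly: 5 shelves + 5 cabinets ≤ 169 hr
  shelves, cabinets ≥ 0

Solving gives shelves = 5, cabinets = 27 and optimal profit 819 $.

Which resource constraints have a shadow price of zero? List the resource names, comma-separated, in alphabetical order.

lumber: 96/115 (slack 19)
finishing: 42/42 (binding)
varnish: 69/69 (binding)
assembly: 160/169 (slack 9)
By complementary slackness, a constraint with positive slack has shadow price 0 → assembly, lumber.

assembly, lumber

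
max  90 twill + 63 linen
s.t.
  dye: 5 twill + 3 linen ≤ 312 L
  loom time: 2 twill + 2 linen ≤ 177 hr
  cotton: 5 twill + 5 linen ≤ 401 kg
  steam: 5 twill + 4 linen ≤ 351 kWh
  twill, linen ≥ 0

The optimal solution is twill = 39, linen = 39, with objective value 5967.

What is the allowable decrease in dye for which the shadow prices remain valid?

Binding constraints: dye, steam. The basis is B = [[5,3],[5,4]] with det 5.
Per unit decrease in dye, x* moves by d = (-0.8, 1).
The basis stays optimal until cotton becomes binding; allowable decrease = 11 L.

11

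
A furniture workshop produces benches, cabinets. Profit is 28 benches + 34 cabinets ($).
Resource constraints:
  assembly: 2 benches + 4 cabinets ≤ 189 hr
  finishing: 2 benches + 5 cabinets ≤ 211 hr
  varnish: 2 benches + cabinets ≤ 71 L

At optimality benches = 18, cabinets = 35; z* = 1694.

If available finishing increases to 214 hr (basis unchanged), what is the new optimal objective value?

Check each constraint at x*: assembly 176/189 (slack 13); finishing 211/211 (tight); varnish 71/71 (tight).
Slack constraints have shadow price 0 (complementary slackness).
The binding rows give the dual system: 2·y_finishing + 2·y_varnish = 28 and 5·y_finishing + 1·y_varnish = 34.
Solving: y_finishing = 5, y_varnish = 9.
Δz = y_finishing·Δb = 5 × (3) = 15, so new z* = 1694 + 15 = 1709.

1709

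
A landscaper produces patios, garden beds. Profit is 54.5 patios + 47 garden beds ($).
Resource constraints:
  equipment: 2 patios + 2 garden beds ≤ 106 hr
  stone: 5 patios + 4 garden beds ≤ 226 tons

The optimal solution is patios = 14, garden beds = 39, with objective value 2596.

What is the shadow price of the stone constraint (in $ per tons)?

7.5

At the optimum: equipment uses 106 of 106 (binding); stone uses 226 of 226 (binding).
From A_Bᵀ y = c: 2·y_equipment + 5·y_stone = 54.5; 2·y_equipment + 4·y_stone = 47.
This yields shadow prices y_equipment = 8.5, y_stone = 7.5.
Shadow price of stone = 7.5.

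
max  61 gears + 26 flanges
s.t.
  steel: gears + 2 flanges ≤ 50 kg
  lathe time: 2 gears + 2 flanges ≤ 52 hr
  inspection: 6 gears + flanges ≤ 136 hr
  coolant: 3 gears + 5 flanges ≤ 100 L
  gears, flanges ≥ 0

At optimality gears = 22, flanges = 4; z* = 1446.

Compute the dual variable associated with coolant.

0

Check each constraint at x*: steel 30/50 (slack 20); lathe time 52/52 (tight); inspection 136/136 (tight); coolant 86/100 (slack 14).
Since steel, coolant are not tight, their duals are 0.
From A_Bᵀ y = c: 2·y_lathe time + 6·y_inspection = 61; 2·y_lathe time + 1·y_inspection = 26.
Solving: y_lathe time = 9.5, y_inspection = 7.
Shadow price of coolant = 0.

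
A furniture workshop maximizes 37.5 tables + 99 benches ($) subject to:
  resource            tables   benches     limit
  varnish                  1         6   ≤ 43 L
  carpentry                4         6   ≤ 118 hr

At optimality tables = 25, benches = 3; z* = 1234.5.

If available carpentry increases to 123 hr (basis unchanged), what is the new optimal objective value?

At the optimum: varnish uses 43 of 43 (binding); carpentry uses 118 of 118 (binding).
The binding rows give the dual system: 1·y_varnish + 4·y_carpentry = 37.5 and 6·y_varnish + 6·y_carpentry = 99.
This yields shadow prices y_varnish = 9.5, y_carpentry = 7.
Δz = y_carpentry·Δb = 7 × (5) = 35, so new z* = 1234.5 + 35 = 1269.5.

1269.5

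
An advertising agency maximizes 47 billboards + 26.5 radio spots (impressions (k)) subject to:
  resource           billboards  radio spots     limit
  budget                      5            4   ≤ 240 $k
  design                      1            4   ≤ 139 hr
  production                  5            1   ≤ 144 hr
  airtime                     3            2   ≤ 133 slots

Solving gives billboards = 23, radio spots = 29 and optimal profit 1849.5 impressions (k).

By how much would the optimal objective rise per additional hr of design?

Binding: design and production. Non-binding: budget (9 unused), airtime (6 unused).
By complementary slackness, y = 0 for the non-binding constraints.
From A_Bᵀ y = c: 1·y_design + 5·y_production = 47; 4·y_design + 1·y_production = 26.5.
→ y_design = 4.5 and y_production = 8.5.
Shadow price of design = 4.5.

4.5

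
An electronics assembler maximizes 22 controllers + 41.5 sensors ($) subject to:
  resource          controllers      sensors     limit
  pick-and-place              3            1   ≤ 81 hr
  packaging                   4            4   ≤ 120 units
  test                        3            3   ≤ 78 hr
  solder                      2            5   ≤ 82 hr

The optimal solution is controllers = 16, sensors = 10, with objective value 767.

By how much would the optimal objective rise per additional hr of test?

3

At the optimum: pick-and-place uses 58 of 81 (slack = 23); packaging uses 104 of 120 (slack = 16); test uses 78 of 78 (binding); solder uses 82 of 82 (binding).
Slack constraints have shadow price 0 (complementary slackness).
From A_Bᵀ y = c: 3·y_test + 2·y_solder = 22; 3·y_test + 5·y_solder = 41.5.
→ y_test = 3 and y_solder = 6.5.
Shadow price of test = 3.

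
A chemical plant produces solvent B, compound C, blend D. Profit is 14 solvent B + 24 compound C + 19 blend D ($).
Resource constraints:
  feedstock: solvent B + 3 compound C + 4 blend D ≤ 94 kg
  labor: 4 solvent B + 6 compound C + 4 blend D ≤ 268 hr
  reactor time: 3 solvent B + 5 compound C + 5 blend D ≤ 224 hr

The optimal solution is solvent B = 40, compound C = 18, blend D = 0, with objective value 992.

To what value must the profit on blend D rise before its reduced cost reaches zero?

20

At the optimum: feedstock uses 94 of 94 (binding); labor uses 268 of 268 (binding); reactor time uses 210 of 224 (slack = 14).
Since reactor time is not tight, its dual is 0.
The binding rows give the dual system: 1·y_feedstock + 4·y_labor = 14 and 3·y_feedstock + 6·y_labor = 24.
This yields shadow prices y_feedstock = 2, y_labor = 3.
blend D enters the basis when its profit ≥ yᵀa₃ = 2·4 + 3·4 = 20.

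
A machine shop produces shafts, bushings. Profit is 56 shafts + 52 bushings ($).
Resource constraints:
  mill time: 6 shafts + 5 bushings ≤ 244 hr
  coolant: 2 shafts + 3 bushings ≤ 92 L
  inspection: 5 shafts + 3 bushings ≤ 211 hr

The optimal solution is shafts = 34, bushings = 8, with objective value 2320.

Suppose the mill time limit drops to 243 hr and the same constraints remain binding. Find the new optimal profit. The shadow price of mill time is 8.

Δb = -1, so new z* = 2320 + (8)·(-1) = 2320 − 8 = 2312.

2312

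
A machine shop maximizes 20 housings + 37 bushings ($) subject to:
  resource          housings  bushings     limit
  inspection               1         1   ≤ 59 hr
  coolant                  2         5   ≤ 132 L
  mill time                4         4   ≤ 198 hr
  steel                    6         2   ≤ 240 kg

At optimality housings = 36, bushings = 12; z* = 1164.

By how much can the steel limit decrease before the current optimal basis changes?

187.2

Binding constraints: coolant, steel. The basis is B = [[2,5],[6,2]] with det -26.
Per unit decrease in steel, x* moves by d = (-0.1923, 0.0769).
The basis stays optimal until housings reaches 0; allowable decrease = 187.2 kg.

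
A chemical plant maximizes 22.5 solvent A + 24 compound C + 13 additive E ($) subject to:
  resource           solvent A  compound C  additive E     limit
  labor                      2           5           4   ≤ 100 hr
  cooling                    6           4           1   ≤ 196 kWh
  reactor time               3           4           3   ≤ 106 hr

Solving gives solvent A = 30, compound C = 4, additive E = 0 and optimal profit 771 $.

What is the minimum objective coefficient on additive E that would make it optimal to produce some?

15

Check each constraint at x*: labor 80/100 (slack 20); cooling 196/196 (tight); reactor time 106/106 (tight).
By complementary slackness, y = 0 for the non-binding constraint.
The binding rows give the dual system: 6·y_cooling + 3·y_reactor time = 22.5 and 4·y_cooling + 4·y_reactor time = 24.
This yields shadow prices y_cooling = 1.5, y_reactor time = 4.5.
additive E enters the basis when its profit ≥ yᵀa₃ = 1.5·1 + 4.5·3 = 15.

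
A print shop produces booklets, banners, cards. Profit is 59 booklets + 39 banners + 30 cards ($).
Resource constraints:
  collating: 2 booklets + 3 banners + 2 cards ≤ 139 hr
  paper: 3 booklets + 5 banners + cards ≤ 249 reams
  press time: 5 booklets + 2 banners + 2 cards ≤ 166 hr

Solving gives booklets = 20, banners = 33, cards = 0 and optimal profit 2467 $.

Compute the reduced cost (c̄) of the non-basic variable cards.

-2

At the optimum: collating uses 139 of 139 (binding); paper uses 225 of 249 (slack = 24); press time uses 166 of 166 (binding).
Since paper is not tight, its dual is 0.
Dual feasibility on the basic columns requires 2·y_collating + 5·y_press time = 59, 3·y_collating + 2·y_press time = 39.
This yields shadow prices y_collating = 7, y_press time = 9.
Reduced cost of cards: c₃ − yᵀa₃ = 30 − (7·2 + 9·2) = 30 − 32 = -2.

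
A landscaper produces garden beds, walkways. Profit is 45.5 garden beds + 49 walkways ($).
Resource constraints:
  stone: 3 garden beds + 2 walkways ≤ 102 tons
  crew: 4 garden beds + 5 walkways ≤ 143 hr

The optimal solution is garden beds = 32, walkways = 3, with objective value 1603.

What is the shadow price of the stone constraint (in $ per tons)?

Both stone and crew are binding at x*.
Dual feasibility on the basic columns requires 3·y_stone + 4·y_crew = 45.5, 2·y_stone + 5·y_crew = 49.
This yields shadow prices y_stone = 4.5, y_crew = 8.
Shadow price of stone = 4.5.

4.5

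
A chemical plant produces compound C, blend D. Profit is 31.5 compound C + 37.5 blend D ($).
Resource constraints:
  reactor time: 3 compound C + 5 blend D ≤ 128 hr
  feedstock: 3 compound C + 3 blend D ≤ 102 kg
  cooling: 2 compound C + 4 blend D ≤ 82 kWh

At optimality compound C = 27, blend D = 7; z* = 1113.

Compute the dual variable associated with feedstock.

Binding: feedstock and cooling. Non-binding: reactor time (12 unused).
Slack constraints have shadow price 0 (complementary slackness).
The binding rows give the dual system: 3·y_feedstock + 2·y_cooling = 31.5 and 3·y_feedstock + 4·y_cooling = 37.5.
This yields shadow prices y_feedstock = 8.5, y_cooling = 3.
Shadow price of feedstock = 8.5.

8.5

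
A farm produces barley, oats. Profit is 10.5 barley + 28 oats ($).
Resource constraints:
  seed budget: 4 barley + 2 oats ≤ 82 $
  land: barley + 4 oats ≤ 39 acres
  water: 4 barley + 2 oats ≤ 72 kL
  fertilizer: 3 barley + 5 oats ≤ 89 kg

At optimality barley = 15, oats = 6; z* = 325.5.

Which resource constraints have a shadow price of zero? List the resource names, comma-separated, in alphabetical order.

fertilizer, seed budget

seed budget: 72/82 (slack 10)
land: 39/39 (binding)
water: 72/72 (binding)
fertilizer: 75/89 (slack 14)
By complementary slackness, a constraint with positive slack has shadow price 0 → fertilizer, seed budget.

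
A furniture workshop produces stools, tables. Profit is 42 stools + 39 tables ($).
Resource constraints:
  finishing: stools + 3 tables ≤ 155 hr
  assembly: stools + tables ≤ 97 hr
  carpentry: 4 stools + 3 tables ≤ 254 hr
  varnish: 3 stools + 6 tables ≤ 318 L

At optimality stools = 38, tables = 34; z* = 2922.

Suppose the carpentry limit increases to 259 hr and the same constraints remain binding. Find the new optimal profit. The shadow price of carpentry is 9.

Δb = 5, so new z* = 2922 + (9)·(5) = 2922 + 45 = 2967.

2967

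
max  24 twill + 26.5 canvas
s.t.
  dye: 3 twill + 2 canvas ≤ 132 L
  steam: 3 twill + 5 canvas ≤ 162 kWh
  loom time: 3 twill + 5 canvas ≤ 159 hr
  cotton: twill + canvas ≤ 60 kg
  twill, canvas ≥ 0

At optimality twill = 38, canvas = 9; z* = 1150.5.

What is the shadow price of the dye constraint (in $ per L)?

4.5

At the optimum: dye uses 132 of 132 (binding); steam uses 159 of 162 (slack = 3); loom time uses 159 of 159 (binding); cotton uses 47 of 60 (slack = 13).
Slack constraints have shadow price 0 (complementary slackness).
Dual feasibility on the basic columns requires 3·y_dye + 3·y_loom time = 24, 2·y_dye + 5·y_loom time = 26.5.
This yields shadow prices y_dye = 4.5, y_loom time = 3.5.
Shadow price of dye = 4.5.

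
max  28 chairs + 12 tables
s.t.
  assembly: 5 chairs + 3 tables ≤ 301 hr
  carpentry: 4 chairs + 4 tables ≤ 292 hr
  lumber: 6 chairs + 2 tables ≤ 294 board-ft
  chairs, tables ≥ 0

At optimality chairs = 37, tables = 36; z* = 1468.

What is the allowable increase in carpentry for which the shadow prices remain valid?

Binding constraints: carpentry, lumber. The basis is B = [[4,4],[6,2]] with det -16.
Per unit increase in carpentry, x* moves by d = (-0.125, 0.375).
The basis stays optimal until assembly becomes binding; allowable increase = 16 hr.

16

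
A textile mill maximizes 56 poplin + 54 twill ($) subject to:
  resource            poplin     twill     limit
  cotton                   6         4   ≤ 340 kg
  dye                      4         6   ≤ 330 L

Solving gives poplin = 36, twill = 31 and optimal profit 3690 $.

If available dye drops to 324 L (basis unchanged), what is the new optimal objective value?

3660

Both cotton and dye are binding at x*.
The binding rows give the dual system: 6·y_cotton + 4·y_dye = 56 and 4·y_cotton + 6·y_dye = 54.
This yields shadow prices y_cotton = 6, y_dye = 5.
Δz = y_dye·Δb = 5 × (-6) = -30, so new z* = 3690 − 30 = 3660.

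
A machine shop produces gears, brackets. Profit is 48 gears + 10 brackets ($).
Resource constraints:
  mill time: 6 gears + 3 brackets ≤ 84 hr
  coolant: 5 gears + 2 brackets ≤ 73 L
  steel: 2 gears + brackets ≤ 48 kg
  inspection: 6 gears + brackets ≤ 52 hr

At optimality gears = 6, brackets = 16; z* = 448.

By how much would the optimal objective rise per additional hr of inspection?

7

Binding: mill time and inspection. Non-binding: coolant (11 unused), steel (20 unused).
Since coolant, steel are not tight, their duals are 0.
Dual feasibility on the basic columns requires 6·y_mill time + 6·y_inspection = 48, 3·y_mill time + 1·y_inspection = 10.
This yields shadow prices y_mill time = 1, y_inspection = 7.
Shadow price of inspection = 7.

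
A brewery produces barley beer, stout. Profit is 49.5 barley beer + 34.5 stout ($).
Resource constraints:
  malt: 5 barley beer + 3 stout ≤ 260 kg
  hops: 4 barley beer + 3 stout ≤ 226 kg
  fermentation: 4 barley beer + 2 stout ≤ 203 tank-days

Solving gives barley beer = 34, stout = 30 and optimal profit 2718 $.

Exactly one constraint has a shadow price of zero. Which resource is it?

malt: 260/260 (binding)
hops: 226/226 (binding)
fermentation: 196/203 (slack 7)
By complementary slackness, a constraint with positive slack has shadow price 0 → fermentation.

fermentation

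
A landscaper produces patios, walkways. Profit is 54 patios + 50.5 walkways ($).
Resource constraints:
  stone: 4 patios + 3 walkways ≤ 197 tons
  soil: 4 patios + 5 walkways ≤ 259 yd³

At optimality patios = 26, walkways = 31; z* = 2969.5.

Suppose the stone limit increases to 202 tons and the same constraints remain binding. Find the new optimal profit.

Check each constraint at x*: stone 197/197 (tight); soil 259/259 (tight).
The binding rows give the dual system: 4·y_stone + 4·y_soil = 54 and 3·y_stone + 5·y_soil = 50.5.
→ y_stone = 8.5 and y_soil = 5.
Δz = y_stone·Δb = 8.5 × (5) = 42.5, so new z* = 2969.5 + 42.5 = 3012.

3012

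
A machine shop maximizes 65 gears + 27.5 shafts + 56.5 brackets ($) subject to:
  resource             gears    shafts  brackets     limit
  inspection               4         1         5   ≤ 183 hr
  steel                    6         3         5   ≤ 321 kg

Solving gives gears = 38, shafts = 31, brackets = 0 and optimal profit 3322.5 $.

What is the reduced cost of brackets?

-6

Both inspection and steel are binding at x*.
The binding rows give the dual system: 4·y_inspection + 6·y_steel = 65 and 1·y_inspection + 3·y_steel = 27.5.
→ y_inspection = 5 and y_steel = 7.5.
Reduced cost of brackets: c₃ − yᵀa₃ = 56.5 − (5·5 + 7.5·5) = 56.5 − 62.5 = -6.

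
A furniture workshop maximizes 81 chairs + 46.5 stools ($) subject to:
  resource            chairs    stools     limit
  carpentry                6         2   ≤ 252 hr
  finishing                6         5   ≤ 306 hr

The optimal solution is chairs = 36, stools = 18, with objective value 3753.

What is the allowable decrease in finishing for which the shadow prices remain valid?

54

Binding constraints: carpentry, finishing. The basis is B = [[6,2],[6,5]] with det 18.
Per unit decrease in finishing, x* moves by d = (0.1111, -0.3333).
The basis stays optimal until stools reaches 0; allowable decrease = 54 hr.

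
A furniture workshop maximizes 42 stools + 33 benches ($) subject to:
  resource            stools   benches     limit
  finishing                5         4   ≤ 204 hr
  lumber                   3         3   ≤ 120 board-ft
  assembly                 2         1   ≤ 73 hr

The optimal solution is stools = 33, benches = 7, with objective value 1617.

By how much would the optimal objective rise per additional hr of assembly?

Check each constraint at x*: finishing 193/204 (slack 11); lumber 120/120 (tight); assembly 73/73 (tight).
Since finishing is not tight, its dual is 0.
Dual feasibility on the basic columns requires 3·y_lumber + 2·y_assembly = 42, 3·y_lumber + 1·y_assembly = 33.
→ y_lumber = 8 and y_assembly = 9.
Shadow price of assembly = 9.

9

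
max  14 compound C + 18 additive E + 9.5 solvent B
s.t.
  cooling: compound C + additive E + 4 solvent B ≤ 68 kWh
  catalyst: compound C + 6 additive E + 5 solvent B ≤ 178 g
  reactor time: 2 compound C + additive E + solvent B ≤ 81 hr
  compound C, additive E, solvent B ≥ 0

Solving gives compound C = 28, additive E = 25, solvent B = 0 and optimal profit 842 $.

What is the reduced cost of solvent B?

-6.5

At the optimum: cooling uses 53 of 68 (slack = 15); catalyst uses 178 of 178 (binding); reactor time uses 81 of 81 (binding).
By complementary slackness, y = 0 for the non-binding constraint.
The binding rows give the dual system: 1·y_catalyst + 2·y_reactor time = 14 and 6·y_catalyst + 1·y_reactor time = 18.
Solving: y_catalyst = 2, y_reactor time = 6.
Reduced cost of solvent B: c₃ − yᵀa₃ = 9.5 − (2·5 + 6·1) = 9.5 − 16 = -6.5.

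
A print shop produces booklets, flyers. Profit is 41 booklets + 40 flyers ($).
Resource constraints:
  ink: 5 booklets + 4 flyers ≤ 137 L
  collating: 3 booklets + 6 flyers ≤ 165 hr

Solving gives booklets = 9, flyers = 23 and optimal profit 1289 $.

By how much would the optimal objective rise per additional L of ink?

7

Check each constraint at x*: ink 137/137 (tight); collating 165/165 (tight).
Dual feasibility on the basic columns requires 5·y_ink + 3·y_collating = 41, 4·y_ink + 6·y_collating = 40.
This yields shadow prices y_ink = 7, y_collating = 2.
Shadow price of ink = 7.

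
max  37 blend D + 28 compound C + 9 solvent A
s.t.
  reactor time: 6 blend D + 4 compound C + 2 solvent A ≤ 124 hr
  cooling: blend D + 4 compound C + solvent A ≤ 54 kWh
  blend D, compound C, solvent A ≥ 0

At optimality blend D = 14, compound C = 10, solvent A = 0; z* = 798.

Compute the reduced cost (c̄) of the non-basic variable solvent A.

-4

Check each constraint at x*: reactor time 124/124 (tight); cooling 54/54 (tight).
From A_Bᵀ y = c: 6·y_reactor time + 1·y_cooling = 37; 4·y_reactor time + 4·y_cooling = 28.
Solving: y_reactor time = 6, y_cooling = 1.
Reduced cost of solvent A: c₃ − yᵀa₃ = 9 − (6·2 + 1·1) = 9 − 13 = -4.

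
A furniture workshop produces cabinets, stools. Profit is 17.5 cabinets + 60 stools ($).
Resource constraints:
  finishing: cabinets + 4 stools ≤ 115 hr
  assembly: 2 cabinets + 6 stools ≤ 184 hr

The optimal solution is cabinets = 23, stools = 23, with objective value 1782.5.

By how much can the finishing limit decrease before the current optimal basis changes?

Binding constraints: finishing, assembly. The basis is B = [[1,4],[2,6]] with det -2.
Per unit decrease in finishing, x* moves by d = (3, -1).
The basis stays optimal until stools reaches 0; allowable decrease = 23 hr.

23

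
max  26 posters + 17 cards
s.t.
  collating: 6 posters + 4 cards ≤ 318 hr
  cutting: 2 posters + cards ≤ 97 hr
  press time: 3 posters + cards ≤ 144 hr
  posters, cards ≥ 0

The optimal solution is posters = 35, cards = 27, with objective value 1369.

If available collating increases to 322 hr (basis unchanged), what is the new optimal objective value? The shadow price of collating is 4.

1385

Δb = 4, so new z* = 1369 + (4)·(4) = 1369 + 16 = 1385.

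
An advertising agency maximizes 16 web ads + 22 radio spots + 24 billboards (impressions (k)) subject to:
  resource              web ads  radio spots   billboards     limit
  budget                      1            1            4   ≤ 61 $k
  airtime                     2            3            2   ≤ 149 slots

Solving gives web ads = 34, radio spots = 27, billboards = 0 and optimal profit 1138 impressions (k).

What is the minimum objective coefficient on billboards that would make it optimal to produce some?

28

At the optimum: budget uses 61 of 61 (binding); airtime uses 149 of 149 (binding).
The binding rows give the dual system: 1·y_budget + 2·y_airtime = 16 and 1·y_budget + 3·y_airtime = 22.
This yields shadow prices y_budget = 4, y_airtime = 6.
billboards enters the basis when its profit ≥ yᵀa₃ = 4·4 + 6·2 = 28.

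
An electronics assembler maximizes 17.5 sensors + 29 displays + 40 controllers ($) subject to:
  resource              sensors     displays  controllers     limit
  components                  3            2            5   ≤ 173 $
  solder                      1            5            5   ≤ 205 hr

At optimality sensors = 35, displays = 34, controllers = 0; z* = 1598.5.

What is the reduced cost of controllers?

-2.5

Check each constraint at x*: components 173/173 (tight); solder 205/205 (tight).
Dual feasibility on the basic columns requires 3·y_components + 1·y_solder = 17.5, 2·y_components + 5·y_solder = 29.
Solving: y_components = 4.5, y_solder = 4.
Reduced cost of controllers: c₃ − yᵀa₃ = 40 − (4.5·5 + 4·5) = 40 − 42.5 = -2.5.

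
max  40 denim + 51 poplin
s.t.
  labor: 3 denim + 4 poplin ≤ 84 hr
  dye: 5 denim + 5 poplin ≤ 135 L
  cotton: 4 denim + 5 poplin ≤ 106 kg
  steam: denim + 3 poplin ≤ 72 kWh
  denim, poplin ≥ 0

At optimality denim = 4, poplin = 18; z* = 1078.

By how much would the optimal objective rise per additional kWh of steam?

0

Binding: labor and cotton. Non-binding: dye (25 unused), steam (14 unused).
Since dye, steam are not tight, their duals are 0.
From A_Bᵀ y = c: 3·y_labor + 4·y_cotton = 40; 4·y_labor + 5·y_cotton = 51.
This yields shadow prices y_labor = 4, y_cotton = 7.
Shadow price of steam = 0.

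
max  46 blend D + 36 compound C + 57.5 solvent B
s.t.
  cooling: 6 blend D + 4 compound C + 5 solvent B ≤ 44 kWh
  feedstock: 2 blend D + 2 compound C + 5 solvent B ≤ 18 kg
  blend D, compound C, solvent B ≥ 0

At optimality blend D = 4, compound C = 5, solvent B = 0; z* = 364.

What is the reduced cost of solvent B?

Check each constraint at x*: cooling 44/44 (tight); feedstock 18/18 (tight).
The binding rows give the dual system: 6·y_cooling + 2·y_feedstock = 46 and 4·y_cooling + 2·y_feedstock = 36.
Solving: y_cooling = 5, y_feedstock = 8.
Reduced cost of solvent B: c₃ − yᵀa₃ = 57.5 − (5·5 + 8·5) = 57.5 − 65 = -7.5.

-7.5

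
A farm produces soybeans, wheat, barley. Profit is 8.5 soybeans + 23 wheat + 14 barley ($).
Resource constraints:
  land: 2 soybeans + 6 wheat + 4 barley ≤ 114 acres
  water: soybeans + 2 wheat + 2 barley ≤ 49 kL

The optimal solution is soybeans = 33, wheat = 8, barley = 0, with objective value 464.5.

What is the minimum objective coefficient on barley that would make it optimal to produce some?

17

Check each constraint at x*: land 114/114 (tight); water 49/49 (tight).
Dual feasibility on the basic columns requires 2·y_land + 1·y_water = 8.5, 6·y_land + 2·y_water = 23.
Solving: y_land = 3, y_water = 2.5.
barley enters the basis when its profit ≥ yᵀa₃ = 3·4 + 2.5·2 = 17.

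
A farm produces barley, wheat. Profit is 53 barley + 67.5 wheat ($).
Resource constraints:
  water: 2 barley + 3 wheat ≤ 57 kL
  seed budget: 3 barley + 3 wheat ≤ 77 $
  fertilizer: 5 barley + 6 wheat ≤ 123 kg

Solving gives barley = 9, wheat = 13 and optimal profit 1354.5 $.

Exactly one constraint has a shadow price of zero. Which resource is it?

water: 57/57 (binding)
seed budget: 66/77 (slack 11)
fertilizer: 123/123 (binding)
By complementary slackness, a constraint with positive slack has shadow price 0 → seed budget.

seed budget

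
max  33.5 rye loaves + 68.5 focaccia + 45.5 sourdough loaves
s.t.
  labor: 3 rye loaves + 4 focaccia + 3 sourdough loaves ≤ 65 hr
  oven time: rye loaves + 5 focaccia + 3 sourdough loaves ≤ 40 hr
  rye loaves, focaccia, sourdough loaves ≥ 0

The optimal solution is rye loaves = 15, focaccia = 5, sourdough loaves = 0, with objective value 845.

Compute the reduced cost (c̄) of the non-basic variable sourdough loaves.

Both labor and oven time are binding at x*.
The binding rows give the dual system: 3·y_labor + 1·y_oven time = 33.5 and 4·y_labor + 5·y_oven time = 68.5.
This yields shadow prices y_labor = 9, y_oven time = 6.5.
Reduced cost of sourdough loaves: c₃ − yᵀa₃ = 45.5 − (9·3 + 6.5·3) = 45.5 − 46.5 = -1.

-1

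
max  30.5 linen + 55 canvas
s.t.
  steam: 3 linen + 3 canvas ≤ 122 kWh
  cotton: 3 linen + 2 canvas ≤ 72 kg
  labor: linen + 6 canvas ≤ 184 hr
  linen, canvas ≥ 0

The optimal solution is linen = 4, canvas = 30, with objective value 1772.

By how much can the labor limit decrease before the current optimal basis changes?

160

Binding constraints: cotton, labor. The basis is B = [[3,2],[1,6]] with det 16.
Per unit decrease in labor, x* moves by d = (0.125, -0.1875).
The basis stays optimal until canvas reaches 0; allowable decrease = 160 hr.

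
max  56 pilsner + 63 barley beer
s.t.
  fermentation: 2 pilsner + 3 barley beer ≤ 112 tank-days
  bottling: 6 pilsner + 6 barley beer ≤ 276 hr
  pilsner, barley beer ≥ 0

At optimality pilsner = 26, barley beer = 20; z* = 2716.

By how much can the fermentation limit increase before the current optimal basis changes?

26

Binding constraints: fermentation, bottling. The basis is B = [[2,3],[6,6]] with det -6.
Per unit increase in fermentation, x* moves by d = (-1, 1).
The basis stays optimal until pilsner reaches 0; allowable increase = 26 tank-days.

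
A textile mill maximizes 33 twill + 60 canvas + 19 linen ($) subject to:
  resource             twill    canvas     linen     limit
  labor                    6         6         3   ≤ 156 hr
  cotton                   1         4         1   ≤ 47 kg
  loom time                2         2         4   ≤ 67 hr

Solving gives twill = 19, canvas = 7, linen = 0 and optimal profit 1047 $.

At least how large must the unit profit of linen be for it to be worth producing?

Check each constraint at x*: labor 156/156 (tight); cotton 47/47 (tight); loom time 52/67 (slack 15).
By complementary slackness, y = 0 for the non-binding constraint.
Dual feasibility on the basic columns requires 6·y_labor + 1·y_cotton = 33, 6·y_labor + 4·y_cotton = 60.
→ y_labor = 4 and y_cotton = 9.
linen enters the basis when its profit ≥ yᵀa₃ = 4·3 + 9·1 = 21.

21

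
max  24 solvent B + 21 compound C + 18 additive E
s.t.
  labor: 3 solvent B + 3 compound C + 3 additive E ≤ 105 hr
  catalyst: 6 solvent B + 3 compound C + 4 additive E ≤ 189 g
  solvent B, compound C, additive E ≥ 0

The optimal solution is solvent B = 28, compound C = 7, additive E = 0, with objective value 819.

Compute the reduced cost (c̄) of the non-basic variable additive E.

At the optimum: labor uses 105 of 105 (binding); catalyst uses 189 of 189 (binding).
Dual feasibility on the basic columns requires 3·y_labor + 6·y_catalyst = 24, 3·y_labor + 3·y_catalyst = 21.
Solving: y_labor = 6, y_catalyst = 1.
Reduced cost of additive E: c₃ − yᵀa₃ = 18 − (6·3 + 1·4) = 18 − 22 = -4.

-4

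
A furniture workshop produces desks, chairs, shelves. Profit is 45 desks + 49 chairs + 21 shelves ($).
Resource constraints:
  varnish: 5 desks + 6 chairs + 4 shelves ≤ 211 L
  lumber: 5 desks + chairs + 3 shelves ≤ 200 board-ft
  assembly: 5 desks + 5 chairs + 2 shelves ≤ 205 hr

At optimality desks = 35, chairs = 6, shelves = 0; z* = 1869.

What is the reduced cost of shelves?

At the optimum: varnish uses 211 of 211 (binding); lumber uses 181 of 200 (slack = 19); assembly uses 205 of 205 (binding).
Since lumber is not tight, its dual is 0.
Dual feasibility on the basic columns requires 5·y_varnish + 5·y_assembly = 45, 6·y_varnish + 5·y_assembly = 49.
Solving: y_varnish = 4, y_assembly = 5.
Reduced cost of shelves: c₃ − yᵀa₃ = 21 − (4·4 + 5·2) = 21 − 26 = -5.

-5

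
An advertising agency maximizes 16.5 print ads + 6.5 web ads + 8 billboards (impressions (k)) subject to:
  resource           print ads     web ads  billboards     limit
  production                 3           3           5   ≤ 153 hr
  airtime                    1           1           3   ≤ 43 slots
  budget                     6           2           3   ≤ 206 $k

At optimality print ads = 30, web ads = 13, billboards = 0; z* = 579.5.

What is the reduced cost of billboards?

At the optimum: production uses 129 of 153 (slack = 24); airtime uses 43 of 43 (binding); budget uses 206 of 206 (binding).
Since production is not tight, its dual is 0.
The binding rows give the dual system: 1·y_airtime + 6·y_budget = 16.5 and 1·y_airtime + 2·y_budget = 6.5.
Solving: y_airtime = 1.5, y_budget = 2.5.
Reduced cost of billboards: c₃ − yᵀa₃ = 8 − (1.5·3 + 2.5·3) = 8 − 12 = -4.

-4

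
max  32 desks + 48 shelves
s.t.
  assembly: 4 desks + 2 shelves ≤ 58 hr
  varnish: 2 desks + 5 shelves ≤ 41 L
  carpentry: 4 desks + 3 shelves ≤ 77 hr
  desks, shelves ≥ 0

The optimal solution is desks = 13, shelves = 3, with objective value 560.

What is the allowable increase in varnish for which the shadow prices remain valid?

Binding constraints: assembly, varnish. The basis is B = [[4,2],[2,5]] with det 16.
Per unit increase in varnish, x* moves by d = (-0.125, 0.25).
The basis stays optimal until carpentry becomes binding; allowable increase = 64 L.

64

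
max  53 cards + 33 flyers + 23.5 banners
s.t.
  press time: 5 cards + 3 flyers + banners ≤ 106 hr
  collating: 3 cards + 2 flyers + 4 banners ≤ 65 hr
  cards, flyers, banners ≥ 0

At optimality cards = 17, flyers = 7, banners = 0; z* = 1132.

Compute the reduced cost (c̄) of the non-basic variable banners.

Both press time and collating are binding at x*.
Dual feasibility on the basic columns requires 5·y_press time + 3·y_collating = 53, 3·y_press time + 2·y_collating = 33.
→ y_press time = 7 and y_collating = 6.
Reduced cost of banners: c₃ − yᵀa₃ = 23.5 − (7·1 + 6·4) = 23.5 − 31 = -7.5.

-7.5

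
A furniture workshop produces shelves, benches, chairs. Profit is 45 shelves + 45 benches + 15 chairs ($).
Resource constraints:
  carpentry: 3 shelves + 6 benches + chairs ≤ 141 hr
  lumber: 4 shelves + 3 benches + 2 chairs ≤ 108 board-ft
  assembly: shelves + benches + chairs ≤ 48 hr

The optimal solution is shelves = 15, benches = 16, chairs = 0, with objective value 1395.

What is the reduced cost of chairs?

Binding: carpentry and lumber. Non-binding: assembly (17 unused).
Since assembly is not tight, its dual is 0.
The binding rows give the dual system: 3·y_carpentry + 4·y_lumber = 45 and 6·y_carpentry + 3·y_lumber = 45.
Solving: y_carpentry = 3, y_lumber = 9.
Reduced cost of chairs: c₃ − yᵀa₃ = 15 − (3·1 + 9·2) = 15 − 21 = -6.

-6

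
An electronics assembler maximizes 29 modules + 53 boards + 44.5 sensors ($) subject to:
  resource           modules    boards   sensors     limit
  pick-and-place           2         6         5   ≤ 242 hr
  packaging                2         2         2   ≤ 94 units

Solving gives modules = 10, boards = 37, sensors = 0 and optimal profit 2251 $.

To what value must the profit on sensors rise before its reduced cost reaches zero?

At the optimum: pick-and-place uses 242 of 242 (binding); packaging uses 94 of 94 (binding).
From A_Bᵀ y = c: 2·y_pick-and-place + 2·y_packaging = 29; 6·y_pick-and-place + 2·y_packaging = 53.
This yields shadow prices y_pick-and-place = 6, y_packaging = 8.5.
sensors enters the basis when its profit ≥ yᵀa₃ = 6·5 + 8.5·2 = 47.

47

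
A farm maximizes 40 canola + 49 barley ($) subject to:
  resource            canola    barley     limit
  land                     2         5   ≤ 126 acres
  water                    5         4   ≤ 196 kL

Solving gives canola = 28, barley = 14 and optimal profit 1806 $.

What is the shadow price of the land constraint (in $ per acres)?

Check each constraint at x*: land 126/126 (tight); water 196/196 (tight).
The binding rows give the dual system: 2·y_land + 5·y_water = 40 and 5·y_land + 4·y_water = 49.
This yields shadow prices y_land = 5, y_water = 6.
Shadow price of land = 5.

5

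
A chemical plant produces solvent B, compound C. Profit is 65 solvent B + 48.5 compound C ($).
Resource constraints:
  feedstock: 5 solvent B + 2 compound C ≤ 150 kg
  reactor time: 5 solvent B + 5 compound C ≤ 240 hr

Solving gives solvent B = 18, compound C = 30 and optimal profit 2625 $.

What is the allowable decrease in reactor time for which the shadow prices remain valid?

Binding constraints: feedstock, reactor time. The basis is B = [[5,2],[5,5]] with det 15.
Per unit decrease in reactor time, x* moves by d = (0.1333, -0.3333).
The basis stays optimal until compound C reaches 0; allowable decrease = 90 hr.

90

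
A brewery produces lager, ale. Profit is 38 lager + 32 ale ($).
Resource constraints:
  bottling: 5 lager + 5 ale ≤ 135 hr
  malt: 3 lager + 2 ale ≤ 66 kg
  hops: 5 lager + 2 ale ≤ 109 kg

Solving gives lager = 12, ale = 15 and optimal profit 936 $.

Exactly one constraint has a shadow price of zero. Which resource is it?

hops

bottling: 135/135 (binding)
malt: 66/66 (binding)
hops: 90/109 (slack 19)
By complementary slackness, a constraint with positive slack has shadow price 0 → hops.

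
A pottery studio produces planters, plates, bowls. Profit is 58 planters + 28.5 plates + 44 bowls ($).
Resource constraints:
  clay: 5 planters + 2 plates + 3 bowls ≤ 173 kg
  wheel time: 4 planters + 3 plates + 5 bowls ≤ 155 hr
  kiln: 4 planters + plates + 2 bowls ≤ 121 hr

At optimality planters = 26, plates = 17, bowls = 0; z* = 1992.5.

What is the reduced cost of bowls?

Check each constraint at x*: clay 164/173 (slack 9); wheel time 155/155 (tight); kiln 121/121 (tight).
Slack constraints have shadow price 0 (complementary slackness).
From A_Bᵀ y = c: 4·y_wheel time + 4·y_kiln = 58; 3·y_wheel time + 1·y_kiln = 28.5.
Solving: y_wheel time = 7, y_kiln = 7.5.
Reduced cost of bowls: c₃ − yᵀa₃ = 44 − (7·5 + 7.5·2) = 44 − 50 = -6.

-6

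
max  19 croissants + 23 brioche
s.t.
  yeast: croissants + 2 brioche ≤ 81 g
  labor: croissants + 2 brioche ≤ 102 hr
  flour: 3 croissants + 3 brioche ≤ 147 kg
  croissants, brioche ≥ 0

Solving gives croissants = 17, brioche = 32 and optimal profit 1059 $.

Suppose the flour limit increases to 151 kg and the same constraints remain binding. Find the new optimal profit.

1079

At the optimum: yeast uses 81 of 81 (binding); labor uses 81 of 102 (slack = 21); flour uses 147 of 147 (binding).
Since labor is not tight, its dual is 0.
The binding rows give the dual system: 1·y_yeast + 3·y_flour = 19 and 2·y_yeast + 3·y_flour = 23.
This yields shadow prices y_yeast = 4, y_flour = 5.
Δz = y_flour·Δb = 5 × (4) = 20, so new z* = 1059 + 20 = 1079.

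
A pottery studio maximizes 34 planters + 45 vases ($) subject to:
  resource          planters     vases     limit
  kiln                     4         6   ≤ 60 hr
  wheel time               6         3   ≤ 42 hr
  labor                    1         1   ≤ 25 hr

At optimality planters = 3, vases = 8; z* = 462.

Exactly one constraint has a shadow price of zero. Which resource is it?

labor

kiln: 60/60 (binding)
wheel time: 42/42 (binding)
labor: 11/25 (slack 14)
By complementary slackness, a constraint with positive slack has shadow price 0 → labor.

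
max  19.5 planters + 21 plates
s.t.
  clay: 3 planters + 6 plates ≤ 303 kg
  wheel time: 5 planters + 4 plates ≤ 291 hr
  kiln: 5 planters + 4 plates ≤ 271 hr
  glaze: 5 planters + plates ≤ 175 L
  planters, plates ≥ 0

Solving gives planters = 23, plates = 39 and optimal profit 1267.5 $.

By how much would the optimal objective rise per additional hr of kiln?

3

Check each constraint at x*: clay 303/303 (tight); wheel time 271/291 (slack 20); kiln 271/271 (tight); glaze 154/175 (slack 21).
Since wheel time, glaze are not tight, their duals are 0.
From A_Bᵀ y = c: 3·y_clay + 5·y_kiln = 19.5; 6·y_clay + 4·y_kiln = 21.
Solving: y_clay = 1.5, y_kiln = 3.
Shadow price of kiln = 3.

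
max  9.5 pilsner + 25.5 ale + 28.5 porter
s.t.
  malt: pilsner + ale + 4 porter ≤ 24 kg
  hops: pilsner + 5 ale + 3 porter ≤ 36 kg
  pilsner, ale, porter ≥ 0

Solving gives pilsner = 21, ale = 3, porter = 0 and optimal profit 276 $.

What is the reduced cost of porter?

-5.5

Both malt and hops are binding at x*.
Dual feasibility on the basic columns requires 1·y_malt + 1·y_hops = 9.5, 1·y_malt + 5·y_hops = 25.5.
This yields shadow prices y_malt = 5.5, y_hops = 4.
Reduced cost of porter: c₃ − yᵀa₃ = 28.5 − (5.5·4 + 4·3) = 28.5 − 34 = -5.5.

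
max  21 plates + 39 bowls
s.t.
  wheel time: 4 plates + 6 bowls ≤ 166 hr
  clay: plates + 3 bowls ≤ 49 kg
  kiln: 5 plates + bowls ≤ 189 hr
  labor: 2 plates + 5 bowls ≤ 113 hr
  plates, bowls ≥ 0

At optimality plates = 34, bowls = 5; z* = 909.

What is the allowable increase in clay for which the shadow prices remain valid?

15

Binding constraints: wheel time, clay. The basis is B = [[4,6],[1,3]] with det 6.
Per unit increase in clay, x* moves by d = (-1, 0.6667).
The basis stays optimal until labor becomes binding; allowable increase = 15 kg.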